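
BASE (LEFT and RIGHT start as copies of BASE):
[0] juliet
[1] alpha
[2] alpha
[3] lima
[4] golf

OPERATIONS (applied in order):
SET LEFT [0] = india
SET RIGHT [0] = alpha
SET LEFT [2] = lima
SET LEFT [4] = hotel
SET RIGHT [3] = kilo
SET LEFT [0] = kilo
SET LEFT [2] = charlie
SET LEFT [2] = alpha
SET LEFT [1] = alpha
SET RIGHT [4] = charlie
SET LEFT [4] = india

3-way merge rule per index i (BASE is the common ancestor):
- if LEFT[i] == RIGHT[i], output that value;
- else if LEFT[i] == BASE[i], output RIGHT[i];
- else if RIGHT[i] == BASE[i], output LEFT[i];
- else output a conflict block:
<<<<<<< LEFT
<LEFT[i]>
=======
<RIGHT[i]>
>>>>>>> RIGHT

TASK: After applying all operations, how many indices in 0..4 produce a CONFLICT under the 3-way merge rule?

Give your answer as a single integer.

Final LEFT:  [kilo, alpha, alpha, lima, india]
Final RIGHT: [alpha, alpha, alpha, kilo, charlie]
i=0: BASE=juliet L=kilo R=alpha all differ -> CONFLICT
i=1: L=alpha R=alpha -> agree -> alpha
i=2: L=alpha R=alpha -> agree -> alpha
i=3: L=lima=BASE, R=kilo -> take RIGHT -> kilo
i=4: BASE=golf L=india R=charlie all differ -> CONFLICT
Conflict count: 2

Answer: 2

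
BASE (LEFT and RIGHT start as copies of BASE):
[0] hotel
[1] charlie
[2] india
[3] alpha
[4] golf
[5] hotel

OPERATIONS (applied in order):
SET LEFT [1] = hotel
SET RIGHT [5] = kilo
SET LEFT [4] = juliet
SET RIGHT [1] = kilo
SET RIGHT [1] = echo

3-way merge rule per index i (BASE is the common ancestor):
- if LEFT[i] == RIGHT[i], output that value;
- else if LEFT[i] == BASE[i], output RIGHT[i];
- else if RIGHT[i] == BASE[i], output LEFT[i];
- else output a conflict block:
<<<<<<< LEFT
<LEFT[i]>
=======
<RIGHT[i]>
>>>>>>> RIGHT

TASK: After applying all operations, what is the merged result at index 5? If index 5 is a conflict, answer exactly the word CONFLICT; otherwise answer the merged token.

Final LEFT:  [hotel, hotel, india, alpha, juliet, hotel]
Final RIGHT: [hotel, echo, india, alpha, golf, kilo]
i=0: L=hotel R=hotel -> agree -> hotel
i=1: BASE=charlie L=hotel R=echo all differ -> CONFLICT
i=2: L=india R=india -> agree -> india
i=3: L=alpha R=alpha -> agree -> alpha
i=4: L=juliet, R=golf=BASE -> take LEFT -> juliet
i=5: L=hotel=BASE, R=kilo -> take RIGHT -> kilo
Index 5 -> kilo

Answer: kilo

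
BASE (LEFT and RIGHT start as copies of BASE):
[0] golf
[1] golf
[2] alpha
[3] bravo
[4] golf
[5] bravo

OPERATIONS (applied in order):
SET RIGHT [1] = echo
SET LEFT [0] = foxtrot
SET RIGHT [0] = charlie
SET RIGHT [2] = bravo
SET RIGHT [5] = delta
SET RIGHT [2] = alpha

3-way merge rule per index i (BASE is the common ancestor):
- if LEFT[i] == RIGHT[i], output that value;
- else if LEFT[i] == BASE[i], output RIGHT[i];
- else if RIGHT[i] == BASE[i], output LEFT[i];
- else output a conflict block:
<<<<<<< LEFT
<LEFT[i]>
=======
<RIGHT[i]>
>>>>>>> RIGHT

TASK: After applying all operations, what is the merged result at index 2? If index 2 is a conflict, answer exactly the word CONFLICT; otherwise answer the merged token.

Final LEFT:  [foxtrot, golf, alpha, bravo, golf, bravo]
Final RIGHT: [charlie, echo, alpha, bravo, golf, delta]
i=0: BASE=golf L=foxtrot R=charlie all differ -> CONFLICT
i=1: L=golf=BASE, R=echo -> take RIGHT -> echo
i=2: L=alpha R=alpha -> agree -> alpha
i=3: L=bravo R=bravo -> agree -> bravo
i=4: L=golf R=golf -> agree -> golf
i=5: L=bravo=BASE, R=delta -> take RIGHT -> delta
Index 2 -> alpha

Answer: alpha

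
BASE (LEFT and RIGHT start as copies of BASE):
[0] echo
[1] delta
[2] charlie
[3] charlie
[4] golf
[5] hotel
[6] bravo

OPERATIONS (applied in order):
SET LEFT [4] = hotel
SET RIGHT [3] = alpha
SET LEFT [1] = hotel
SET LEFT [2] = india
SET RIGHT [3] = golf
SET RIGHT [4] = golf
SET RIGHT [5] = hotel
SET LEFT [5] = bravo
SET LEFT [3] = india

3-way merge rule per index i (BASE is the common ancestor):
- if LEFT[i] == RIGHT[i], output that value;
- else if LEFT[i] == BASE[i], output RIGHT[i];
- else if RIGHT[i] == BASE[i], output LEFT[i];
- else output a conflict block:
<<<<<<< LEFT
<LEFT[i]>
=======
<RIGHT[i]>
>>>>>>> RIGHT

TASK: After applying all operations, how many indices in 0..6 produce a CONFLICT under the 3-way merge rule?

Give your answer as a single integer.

Final LEFT:  [echo, hotel, india, india, hotel, bravo, bravo]
Final RIGHT: [echo, delta, charlie, golf, golf, hotel, bravo]
i=0: L=echo R=echo -> agree -> echo
i=1: L=hotel, R=delta=BASE -> take LEFT -> hotel
i=2: L=india, R=charlie=BASE -> take LEFT -> india
i=3: BASE=charlie L=india R=golf all differ -> CONFLICT
i=4: L=hotel, R=golf=BASE -> take LEFT -> hotel
i=5: L=bravo, R=hotel=BASE -> take LEFT -> bravo
i=6: L=bravo R=bravo -> agree -> bravo
Conflict count: 1

Answer: 1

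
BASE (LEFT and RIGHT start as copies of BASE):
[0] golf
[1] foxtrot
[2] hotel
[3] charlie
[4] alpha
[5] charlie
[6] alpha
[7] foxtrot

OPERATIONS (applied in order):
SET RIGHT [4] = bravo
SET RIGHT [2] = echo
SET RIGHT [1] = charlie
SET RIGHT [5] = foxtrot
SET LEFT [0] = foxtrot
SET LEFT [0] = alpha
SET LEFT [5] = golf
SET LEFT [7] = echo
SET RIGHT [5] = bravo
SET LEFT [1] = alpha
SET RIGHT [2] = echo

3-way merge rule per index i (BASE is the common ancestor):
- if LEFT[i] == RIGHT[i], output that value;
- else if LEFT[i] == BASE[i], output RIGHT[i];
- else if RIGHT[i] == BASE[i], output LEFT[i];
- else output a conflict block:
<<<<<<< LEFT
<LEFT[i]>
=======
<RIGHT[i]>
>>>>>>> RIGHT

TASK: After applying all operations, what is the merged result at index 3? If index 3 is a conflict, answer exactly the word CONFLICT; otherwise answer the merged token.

Final LEFT:  [alpha, alpha, hotel, charlie, alpha, golf, alpha, echo]
Final RIGHT: [golf, charlie, echo, charlie, bravo, bravo, alpha, foxtrot]
i=0: L=alpha, R=golf=BASE -> take LEFT -> alpha
i=1: BASE=foxtrot L=alpha R=charlie all differ -> CONFLICT
i=2: L=hotel=BASE, R=echo -> take RIGHT -> echo
i=3: L=charlie R=charlie -> agree -> charlie
i=4: L=alpha=BASE, R=bravo -> take RIGHT -> bravo
i=5: BASE=charlie L=golf R=bravo all differ -> CONFLICT
i=6: L=alpha R=alpha -> agree -> alpha
i=7: L=echo, R=foxtrot=BASE -> take LEFT -> echo
Index 3 -> charlie

Answer: charlie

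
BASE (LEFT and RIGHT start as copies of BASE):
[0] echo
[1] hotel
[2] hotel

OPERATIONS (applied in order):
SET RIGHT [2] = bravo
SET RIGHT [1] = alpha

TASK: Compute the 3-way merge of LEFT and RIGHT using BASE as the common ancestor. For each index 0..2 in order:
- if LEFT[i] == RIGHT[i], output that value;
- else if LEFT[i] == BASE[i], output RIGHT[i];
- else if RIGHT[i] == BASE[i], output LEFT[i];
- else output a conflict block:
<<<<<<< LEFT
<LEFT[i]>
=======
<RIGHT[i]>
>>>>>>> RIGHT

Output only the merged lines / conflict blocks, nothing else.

Answer: echo
alpha
bravo

Derivation:
Final LEFT:  [echo, hotel, hotel]
Final RIGHT: [echo, alpha, bravo]
i=0: L=echo R=echo -> agree -> echo
i=1: L=hotel=BASE, R=alpha -> take RIGHT -> alpha
i=2: L=hotel=BASE, R=bravo -> take RIGHT -> bravo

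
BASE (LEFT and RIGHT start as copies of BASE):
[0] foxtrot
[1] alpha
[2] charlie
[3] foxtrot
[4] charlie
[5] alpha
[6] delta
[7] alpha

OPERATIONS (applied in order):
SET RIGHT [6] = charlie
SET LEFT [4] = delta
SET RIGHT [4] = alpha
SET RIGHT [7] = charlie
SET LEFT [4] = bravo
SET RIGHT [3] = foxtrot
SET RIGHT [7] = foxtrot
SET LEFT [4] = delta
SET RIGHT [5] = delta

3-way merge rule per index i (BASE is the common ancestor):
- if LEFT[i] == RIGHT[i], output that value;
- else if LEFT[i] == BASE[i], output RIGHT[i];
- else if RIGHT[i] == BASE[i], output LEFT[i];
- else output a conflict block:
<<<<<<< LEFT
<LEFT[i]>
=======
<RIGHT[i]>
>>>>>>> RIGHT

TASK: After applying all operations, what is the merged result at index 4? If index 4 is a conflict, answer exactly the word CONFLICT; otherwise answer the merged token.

Final LEFT:  [foxtrot, alpha, charlie, foxtrot, delta, alpha, delta, alpha]
Final RIGHT: [foxtrot, alpha, charlie, foxtrot, alpha, delta, charlie, foxtrot]
i=0: L=foxtrot R=foxtrot -> agree -> foxtrot
i=1: L=alpha R=alpha -> agree -> alpha
i=2: L=charlie R=charlie -> agree -> charlie
i=3: L=foxtrot R=foxtrot -> agree -> foxtrot
i=4: BASE=charlie L=delta R=alpha all differ -> CONFLICT
i=5: L=alpha=BASE, R=delta -> take RIGHT -> delta
i=6: L=delta=BASE, R=charlie -> take RIGHT -> charlie
i=7: L=alpha=BASE, R=foxtrot -> take RIGHT -> foxtrot
Index 4 -> CONFLICT

Answer: CONFLICT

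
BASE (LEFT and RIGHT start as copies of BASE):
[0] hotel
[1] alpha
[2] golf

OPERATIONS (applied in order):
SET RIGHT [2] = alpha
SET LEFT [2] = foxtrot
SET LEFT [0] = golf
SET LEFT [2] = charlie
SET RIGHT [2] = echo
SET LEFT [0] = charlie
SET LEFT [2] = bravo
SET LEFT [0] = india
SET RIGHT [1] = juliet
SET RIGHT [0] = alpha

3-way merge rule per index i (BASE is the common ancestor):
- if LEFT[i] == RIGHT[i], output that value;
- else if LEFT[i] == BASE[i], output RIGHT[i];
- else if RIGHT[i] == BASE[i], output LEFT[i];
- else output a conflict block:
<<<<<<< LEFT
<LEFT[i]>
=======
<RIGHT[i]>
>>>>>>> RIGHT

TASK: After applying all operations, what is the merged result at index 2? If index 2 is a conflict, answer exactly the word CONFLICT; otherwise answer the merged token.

Final LEFT:  [india, alpha, bravo]
Final RIGHT: [alpha, juliet, echo]
i=0: BASE=hotel L=india R=alpha all differ -> CONFLICT
i=1: L=alpha=BASE, R=juliet -> take RIGHT -> juliet
i=2: BASE=golf L=bravo R=echo all differ -> CONFLICT
Index 2 -> CONFLICT

Answer: CONFLICT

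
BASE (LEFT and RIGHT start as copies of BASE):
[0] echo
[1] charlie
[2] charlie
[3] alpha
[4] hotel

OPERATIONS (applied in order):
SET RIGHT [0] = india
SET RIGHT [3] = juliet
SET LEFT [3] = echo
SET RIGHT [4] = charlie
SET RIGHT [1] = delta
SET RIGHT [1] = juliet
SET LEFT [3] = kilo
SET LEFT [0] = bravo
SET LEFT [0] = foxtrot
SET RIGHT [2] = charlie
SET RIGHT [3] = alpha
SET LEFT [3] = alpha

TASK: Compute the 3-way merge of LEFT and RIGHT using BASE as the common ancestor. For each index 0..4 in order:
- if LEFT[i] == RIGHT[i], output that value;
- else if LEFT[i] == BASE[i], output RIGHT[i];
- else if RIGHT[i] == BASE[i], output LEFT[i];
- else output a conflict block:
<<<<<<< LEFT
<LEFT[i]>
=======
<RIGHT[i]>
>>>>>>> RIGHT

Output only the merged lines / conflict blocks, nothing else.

Answer: <<<<<<< LEFT
foxtrot
=======
india
>>>>>>> RIGHT
juliet
charlie
alpha
charlie

Derivation:
Final LEFT:  [foxtrot, charlie, charlie, alpha, hotel]
Final RIGHT: [india, juliet, charlie, alpha, charlie]
i=0: BASE=echo L=foxtrot R=india all differ -> CONFLICT
i=1: L=charlie=BASE, R=juliet -> take RIGHT -> juliet
i=2: L=charlie R=charlie -> agree -> charlie
i=3: L=alpha R=alpha -> agree -> alpha
i=4: L=hotel=BASE, R=charlie -> take RIGHT -> charlie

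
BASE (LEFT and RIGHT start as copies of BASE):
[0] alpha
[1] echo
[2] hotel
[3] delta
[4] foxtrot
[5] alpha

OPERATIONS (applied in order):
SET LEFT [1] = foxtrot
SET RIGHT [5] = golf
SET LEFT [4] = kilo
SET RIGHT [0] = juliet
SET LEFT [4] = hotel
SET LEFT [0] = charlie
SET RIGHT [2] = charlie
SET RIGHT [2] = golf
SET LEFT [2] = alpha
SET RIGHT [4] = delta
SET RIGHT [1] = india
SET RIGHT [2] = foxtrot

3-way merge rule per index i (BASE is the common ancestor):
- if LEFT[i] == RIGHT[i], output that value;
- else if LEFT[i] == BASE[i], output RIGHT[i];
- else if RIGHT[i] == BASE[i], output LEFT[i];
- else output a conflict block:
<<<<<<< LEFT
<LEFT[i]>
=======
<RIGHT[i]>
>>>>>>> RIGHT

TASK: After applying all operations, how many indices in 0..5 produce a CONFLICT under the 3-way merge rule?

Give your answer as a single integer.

Answer: 4

Derivation:
Final LEFT:  [charlie, foxtrot, alpha, delta, hotel, alpha]
Final RIGHT: [juliet, india, foxtrot, delta, delta, golf]
i=0: BASE=alpha L=charlie R=juliet all differ -> CONFLICT
i=1: BASE=echo L=foxtrot R=india all differ -> CONFLICT
i=2: BASE=hotel L=alpha R=foxtrot all differ -> CONFLICT
i=3: L=delta R=delta -> agree -> delta
i=4: BASE=foxtrot L=hotel R=delta all differ -> CONFLICT
i=5: L=alpha=BASE, R=golf -> take RIGHT -> golf
Conflict count: 4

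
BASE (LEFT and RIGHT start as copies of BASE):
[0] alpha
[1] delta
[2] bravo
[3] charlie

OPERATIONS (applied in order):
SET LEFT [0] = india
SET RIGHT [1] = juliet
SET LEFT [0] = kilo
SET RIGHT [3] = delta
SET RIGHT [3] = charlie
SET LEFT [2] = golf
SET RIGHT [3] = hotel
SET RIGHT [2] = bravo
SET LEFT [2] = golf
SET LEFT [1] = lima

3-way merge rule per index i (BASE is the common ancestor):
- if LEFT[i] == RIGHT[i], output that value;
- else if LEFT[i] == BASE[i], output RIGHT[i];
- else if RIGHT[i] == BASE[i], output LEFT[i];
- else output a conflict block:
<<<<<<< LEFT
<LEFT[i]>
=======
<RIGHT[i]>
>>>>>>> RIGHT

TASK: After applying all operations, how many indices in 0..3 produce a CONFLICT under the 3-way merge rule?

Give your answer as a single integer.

Final LEFT:  [kilo, lima, golf, charlie]
Final RIGHT: [alpha, juliet, bravo, hotel]
i=0: L=kilo, R=alpha=BASE -> take LEFT -> kilo
i=1: BASE=delta L=lima R=juliet all differ -> CONFLICT
i=2: L=golf, R=bravo=BASE -> take LEFT -> golf
i=3: L=charlie=BASE, R=hotel -> take RIGHT -> hotel
Conflict count: 1

Answer: 1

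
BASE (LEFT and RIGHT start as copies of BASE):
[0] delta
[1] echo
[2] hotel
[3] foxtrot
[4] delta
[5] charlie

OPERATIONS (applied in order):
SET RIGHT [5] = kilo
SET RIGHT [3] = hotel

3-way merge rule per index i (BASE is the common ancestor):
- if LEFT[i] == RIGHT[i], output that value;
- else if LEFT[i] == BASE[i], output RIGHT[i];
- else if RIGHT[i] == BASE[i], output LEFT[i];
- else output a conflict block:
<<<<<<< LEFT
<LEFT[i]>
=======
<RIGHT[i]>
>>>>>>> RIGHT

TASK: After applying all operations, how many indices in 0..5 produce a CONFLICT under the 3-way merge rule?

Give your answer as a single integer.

Final LEFT:  [delta, echo, hotel, foxtrot, delta, charlie]
Final RIGHT: [delta, echo, hotel, hotel, delta, kilo]
i=0: L=delta R=delta -> agree -> delta
i=1: L=echo R=echo -> agree -> echo
i=2: L=hotel R=hotel -> agree -> hotel
i=3: L=foxtrot=BASE, R=hotel -> take RIGHT -> hotel
i=4: L=delta R=delta -> agree -> delta
i=5: L=charlie=BASE, R=kilo -> take RIGHT -> kilo
Conflict count: 0

Answer: 0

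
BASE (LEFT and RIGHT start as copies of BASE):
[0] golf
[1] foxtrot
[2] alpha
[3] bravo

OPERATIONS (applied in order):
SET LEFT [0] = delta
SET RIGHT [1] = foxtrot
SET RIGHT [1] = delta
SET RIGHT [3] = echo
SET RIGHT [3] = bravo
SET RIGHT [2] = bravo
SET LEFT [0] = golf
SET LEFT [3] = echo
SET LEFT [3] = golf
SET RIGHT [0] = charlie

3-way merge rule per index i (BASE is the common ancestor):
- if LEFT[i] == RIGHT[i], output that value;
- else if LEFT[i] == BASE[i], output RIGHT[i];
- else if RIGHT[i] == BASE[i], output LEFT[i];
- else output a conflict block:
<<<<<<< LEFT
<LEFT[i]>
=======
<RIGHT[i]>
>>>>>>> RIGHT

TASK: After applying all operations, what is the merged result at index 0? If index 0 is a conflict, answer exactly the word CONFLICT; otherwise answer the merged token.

Answer: charlie

Derivation:
Final LEFT:  [golf, foxtrot, alpha, golf]
Final RIGHT: [charlie, delta, bravo, bravo]
i=0: L=golf=BASE, R=charlie -> take RIGHT -> charlie
i=1: L=foxtrot=BASE, R=delta -> take RIGHT -> delta
i=2: L=alpha=BASE, R=bravo -> take RIGHT -> bravo
i=3: L=golf, R=bravo=BASE -> take LEFT -> golf
Index 0 -> charlie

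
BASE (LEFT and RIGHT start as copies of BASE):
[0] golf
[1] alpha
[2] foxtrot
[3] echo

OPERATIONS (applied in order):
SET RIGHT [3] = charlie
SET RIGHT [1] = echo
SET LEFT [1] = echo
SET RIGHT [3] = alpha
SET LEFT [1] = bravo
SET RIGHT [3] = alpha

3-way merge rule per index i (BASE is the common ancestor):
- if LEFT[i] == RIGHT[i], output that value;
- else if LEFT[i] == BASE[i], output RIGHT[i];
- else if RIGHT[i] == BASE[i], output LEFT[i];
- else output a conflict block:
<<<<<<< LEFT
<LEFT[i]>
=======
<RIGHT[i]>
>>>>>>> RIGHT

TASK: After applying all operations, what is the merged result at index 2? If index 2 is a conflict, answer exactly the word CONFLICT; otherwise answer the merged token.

Final LEFT:  [golf, bravo, foxtrot, echo]
Final RIGHT: [golf, echo, foxtrot, alpha]
i=0: L=golf R=golf -> agree -> golf
i=1: BASE=alpha L=bravo R=echo all differ -> CONFLICT
i=2: L=foxtrot R=foxtrot -> agree -> foxtrot
i=3: L=echo=BASE, R=alpha -> take RIGHT -> alpha
Index 2 -> foxtrot

Answer: foxtrot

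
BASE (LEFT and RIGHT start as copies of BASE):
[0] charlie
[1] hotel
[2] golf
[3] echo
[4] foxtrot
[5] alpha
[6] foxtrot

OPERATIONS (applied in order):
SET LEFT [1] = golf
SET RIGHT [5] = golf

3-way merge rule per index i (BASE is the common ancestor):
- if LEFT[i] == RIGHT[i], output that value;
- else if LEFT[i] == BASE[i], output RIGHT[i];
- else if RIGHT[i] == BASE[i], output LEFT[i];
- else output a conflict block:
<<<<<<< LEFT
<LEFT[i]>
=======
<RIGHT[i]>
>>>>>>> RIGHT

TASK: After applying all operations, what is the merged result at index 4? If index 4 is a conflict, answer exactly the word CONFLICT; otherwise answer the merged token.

Answer: foxtrot

Derivation:
Final LEFT:  [charlie, golf, golf, echo, foxtrot, alpha, foxtrot]
Final RIGHT: [charlie, hotel, golf, echo, foxtrot, golf, foxtrot]
i=0: L=charlie R=charlie -> agree -> charlie
i=1: L=golf, R=hotel=BASE -> take LEFT -> golf
i=2: L=golf R=golf -> agree -> golf
i=3: L=echo R=echo -> agree -> echo
i=4: L=foxtrot R=foxtrot -> agree -> foxtrot
i=5: L=alpha=BASE, R=golf -> take RIGHT -> golf
i=6: L=foxtrot R=foxtrot -> agree -> foxtrot
Index 4 -> foxtrot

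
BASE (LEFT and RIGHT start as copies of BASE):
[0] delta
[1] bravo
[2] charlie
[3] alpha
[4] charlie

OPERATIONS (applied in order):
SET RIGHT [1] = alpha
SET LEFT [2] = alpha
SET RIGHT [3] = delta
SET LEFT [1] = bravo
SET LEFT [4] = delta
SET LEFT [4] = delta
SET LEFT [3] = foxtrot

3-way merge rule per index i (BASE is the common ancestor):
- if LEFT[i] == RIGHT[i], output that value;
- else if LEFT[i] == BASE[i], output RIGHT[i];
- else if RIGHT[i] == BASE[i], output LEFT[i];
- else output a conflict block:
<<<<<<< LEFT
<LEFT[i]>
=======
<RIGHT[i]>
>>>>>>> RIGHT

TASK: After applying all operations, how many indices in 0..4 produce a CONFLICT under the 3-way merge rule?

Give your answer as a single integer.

Answer: 1

Derivation:
Final LEFT:  [delta, bravo, alpha, foxtrot, delta]
Final RIGHT: [delta, alpha, charlie, delta, charlie]
i=0: L=delta R=delta -> agree -> delta
i=1: L=bravo=BASE, R=alpha -> take RIGHT -> alpha
i=2: L=alpha, R=charlie=BASE -> take LEFT -> alpha
i=3: BASE=alpha L=foxtrot R=delta all differ -> CONFLICT
i=4: L=delta, R=charlie=BASE -> take LEFT -> delta
Conflict count: 1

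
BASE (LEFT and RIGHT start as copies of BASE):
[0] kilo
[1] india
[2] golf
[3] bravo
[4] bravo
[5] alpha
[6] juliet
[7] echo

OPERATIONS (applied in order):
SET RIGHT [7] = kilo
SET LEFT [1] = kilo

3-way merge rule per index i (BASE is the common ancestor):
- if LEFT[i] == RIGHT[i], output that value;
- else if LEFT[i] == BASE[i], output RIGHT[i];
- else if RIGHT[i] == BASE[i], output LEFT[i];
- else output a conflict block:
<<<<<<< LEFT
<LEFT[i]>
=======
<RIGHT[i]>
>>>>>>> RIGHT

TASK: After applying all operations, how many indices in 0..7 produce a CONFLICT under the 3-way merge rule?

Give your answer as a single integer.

Final LEFT:  [kilo, kilo, golf, bravo, bravo, alpha, juliet, echo]
Final RIGHT: [kilo, india, golf, bravo, bravo, alpha, juliet, kilo]
i=0: L=kilo R=kilo -> agree -> kilo
i=1: L=kilo, R=india=BASE -> take LEFT -> kilo
i=2: L=golf R=golf -> agree -> golf
i=3: L=bravo R=bravo -> agree -> bravo
i=4: L=bravo R=bravo -> agree -> bravo
i=5: L=alpha R=alpha -> agree -> alpha
i=6: L=juliet R=juliet -> agree -> juliet
i=7: L=echo=BASE, R=kilo -> take RIGHT -> kilo
Conflict count: 0

Answer: 0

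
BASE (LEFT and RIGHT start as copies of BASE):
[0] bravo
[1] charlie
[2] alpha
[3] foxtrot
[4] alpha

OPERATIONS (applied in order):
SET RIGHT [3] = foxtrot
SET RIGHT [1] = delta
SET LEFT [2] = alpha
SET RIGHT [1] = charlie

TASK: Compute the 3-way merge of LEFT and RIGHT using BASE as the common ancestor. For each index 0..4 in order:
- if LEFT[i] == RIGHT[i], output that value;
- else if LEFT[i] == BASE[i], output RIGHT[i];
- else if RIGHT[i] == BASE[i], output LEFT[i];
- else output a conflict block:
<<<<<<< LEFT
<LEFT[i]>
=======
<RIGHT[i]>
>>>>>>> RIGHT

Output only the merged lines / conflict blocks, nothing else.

Final LEFT:  [bravo, charlie, alpha, foxtrot, alpha]
Final RIGHT: [bravo, charlie, alpha, foxtrot, alpha]
i=0: L=bravo R=bravo -> agree -> bravo
i=1: L=charlie R=charlie -> agree -> charlie
i=2: L=alpha R=alpha -> agree -> alpha
i=3: L=foxtrot R=foxtrot -> agree -> foxtrot
i=4: L=alpha R=alpha -> agree -> alpha

Answer: bravo
charlie
alpha
foxtrot
alpha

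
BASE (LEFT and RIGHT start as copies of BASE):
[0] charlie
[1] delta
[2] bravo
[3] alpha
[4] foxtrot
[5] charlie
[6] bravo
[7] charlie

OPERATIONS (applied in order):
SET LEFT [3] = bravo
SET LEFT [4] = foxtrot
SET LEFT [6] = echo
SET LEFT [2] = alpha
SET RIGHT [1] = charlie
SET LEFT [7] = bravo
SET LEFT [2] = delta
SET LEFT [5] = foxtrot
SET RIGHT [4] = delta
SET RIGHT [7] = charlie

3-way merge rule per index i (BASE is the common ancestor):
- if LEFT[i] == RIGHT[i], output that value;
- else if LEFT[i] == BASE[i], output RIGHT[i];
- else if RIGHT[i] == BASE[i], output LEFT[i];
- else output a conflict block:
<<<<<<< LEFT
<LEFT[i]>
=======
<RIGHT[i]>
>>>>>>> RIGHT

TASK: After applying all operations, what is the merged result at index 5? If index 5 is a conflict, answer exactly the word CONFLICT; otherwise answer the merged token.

Final LEFT:  [charlie, delta, delta, bravo, foxtrot, foxtrot, echo, bravo]
Final RIGHT: [charlie, charlie, bravo, alpha, delta, charlie, bravo, charlie]
i=0: L=charlie R=charlie -> agree -> charlie
i=1: L=delta=BASE, R=charlie -> take RIGHT -> charlie
i=2: L=delta, R=bravo=BASE -> take LEFT -> delta
i=3: L=bravo, R=alpha=BASE -> take LEFT -> bravo
i=4: L=foxtrot=BASE, R=delta -> take RIGHT -> delta
i=5: L=foxtrot, R=charlie=BASE -> take LEFT -> foxtrot
i=6: L=echo, R=bravo=BASE -> take LEFT -> echo
i=7: L=bravo, R=charlie=BASE -> take LEFT -> bravo
Index 5 -> foxtrot

Answer: foxtrot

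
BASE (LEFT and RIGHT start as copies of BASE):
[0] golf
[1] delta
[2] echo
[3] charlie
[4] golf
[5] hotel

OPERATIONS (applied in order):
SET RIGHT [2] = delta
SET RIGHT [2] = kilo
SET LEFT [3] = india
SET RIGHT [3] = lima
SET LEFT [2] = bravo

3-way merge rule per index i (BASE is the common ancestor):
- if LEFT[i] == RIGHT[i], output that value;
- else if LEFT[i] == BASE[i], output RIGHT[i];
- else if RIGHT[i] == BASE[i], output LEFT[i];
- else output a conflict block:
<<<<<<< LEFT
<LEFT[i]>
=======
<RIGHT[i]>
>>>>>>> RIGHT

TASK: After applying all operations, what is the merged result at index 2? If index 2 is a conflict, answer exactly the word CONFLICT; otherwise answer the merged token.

Final LEFT:  [golf, delta, bravo, india, golf, hotel]
Final RIGHT: [golf, delta, kilo, lima, golf, hotel]
i=0: L=golf R=golf -> agree -> golf
i=1: L=delta R=delta -> agree -> delta
i=2: BASE=echo L=bravo R=kilo all differ -> CONFLICT
i=3: BASE=charlie L=india R=lima all differ -> CONFLICT
i=4: L=golf R=golf -> agree -> golf
i=5: L=hotel R=hotel -> agree -> hotel
Index 2 -> CONFLICT

Answer: CONFLICT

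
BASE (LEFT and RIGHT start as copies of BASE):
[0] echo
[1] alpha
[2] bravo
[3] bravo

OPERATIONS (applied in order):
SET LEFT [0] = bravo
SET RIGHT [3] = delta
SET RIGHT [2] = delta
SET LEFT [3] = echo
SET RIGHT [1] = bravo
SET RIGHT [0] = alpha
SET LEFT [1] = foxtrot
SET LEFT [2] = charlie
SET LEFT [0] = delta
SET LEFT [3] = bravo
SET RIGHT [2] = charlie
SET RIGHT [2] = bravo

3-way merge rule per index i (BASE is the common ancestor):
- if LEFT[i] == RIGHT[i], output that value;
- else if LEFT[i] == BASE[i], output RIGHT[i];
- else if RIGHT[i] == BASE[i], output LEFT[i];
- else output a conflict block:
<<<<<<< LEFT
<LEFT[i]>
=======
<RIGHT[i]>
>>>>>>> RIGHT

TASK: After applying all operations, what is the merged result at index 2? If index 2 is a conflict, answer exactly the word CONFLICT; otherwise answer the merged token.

Final LEFT:  [delta, foxtrot, charlie, bravo]
Final RIGHT: [alpha, bravo, bravo, delta]
i=0: BASE=echo L=delta R=alpha all differ -> CONFLICT
i=1: BASE=alpha L=foxtrot R=bravo all differ -> CONFLICT
i=2: L=charlie, R=bravo=BASE -> take LEFT -> charlie
i=3: L=bravo=BASE, R=delta -> take RIGHT -> delta
Index 2 -> charlie

Answer: charlie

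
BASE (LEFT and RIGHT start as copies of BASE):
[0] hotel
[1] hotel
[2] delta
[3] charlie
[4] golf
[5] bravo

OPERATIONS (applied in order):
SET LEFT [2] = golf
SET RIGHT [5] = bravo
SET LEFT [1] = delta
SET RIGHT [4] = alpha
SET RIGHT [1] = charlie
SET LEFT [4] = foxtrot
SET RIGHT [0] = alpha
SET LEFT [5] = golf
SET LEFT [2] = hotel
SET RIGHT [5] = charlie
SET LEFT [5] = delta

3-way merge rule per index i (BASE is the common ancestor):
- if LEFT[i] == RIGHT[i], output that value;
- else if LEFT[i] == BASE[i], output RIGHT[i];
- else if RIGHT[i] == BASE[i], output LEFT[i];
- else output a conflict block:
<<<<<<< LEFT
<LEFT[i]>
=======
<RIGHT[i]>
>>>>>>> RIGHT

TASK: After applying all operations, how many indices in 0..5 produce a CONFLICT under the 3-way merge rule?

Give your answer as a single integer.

Final LEFT:  [hotel, delta, hotel, charlie, foxtrot, delta]
Final RIGHT: [alpha, charlie, delta, charlie, alpha, charlie]
i=0: L=hotel=BASE, R=alpha -> take RIGHT -> alpha
i=1: BASE=hotel L=delta R=charlie all differ -> CONFLICT
i=2: L=hotel, R=delta=BASE -> take LEFT -> hotel
i=3: L=charlie R=charlie -> agree -> charlie
i=4: BASE=golf L=foxtrot R=alpha all differ -> CONFLICT
i=5: BASE=bravo L=delta R=charlie all differ -> CONFLICT
Conflict count: 3

Answer: 3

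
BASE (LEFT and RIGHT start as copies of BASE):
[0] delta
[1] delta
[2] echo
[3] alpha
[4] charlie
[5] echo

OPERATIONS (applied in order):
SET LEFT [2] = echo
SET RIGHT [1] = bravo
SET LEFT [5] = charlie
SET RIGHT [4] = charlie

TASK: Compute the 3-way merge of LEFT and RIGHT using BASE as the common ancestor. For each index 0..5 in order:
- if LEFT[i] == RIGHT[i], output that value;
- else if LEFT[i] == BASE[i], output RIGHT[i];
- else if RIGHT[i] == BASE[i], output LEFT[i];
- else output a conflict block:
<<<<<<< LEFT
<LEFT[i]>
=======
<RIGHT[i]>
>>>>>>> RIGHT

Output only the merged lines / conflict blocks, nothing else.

Final LEFT:  [delta, delta, echo, alpha, charlie, charlie]
Final RIGHT: [delta, bravo, echo, alpha, charlie, echo]
i=0: L=delta R=delta -> agree -> delta
i=1: L=delta=BASE, R=bravo -> take RIGHT -> bravo
i=2: L=echo R=echo -> agree -> echo
i=3: L=alpha R=alpha -> agree -> alpha
i=4: L=charlie R=charlie -> agree -> charlie
i=5: L=charlie, R=echo=BASE -> take LEFT -> charlie

Answer: delta
bravo
echo
alpha
charlie
charlie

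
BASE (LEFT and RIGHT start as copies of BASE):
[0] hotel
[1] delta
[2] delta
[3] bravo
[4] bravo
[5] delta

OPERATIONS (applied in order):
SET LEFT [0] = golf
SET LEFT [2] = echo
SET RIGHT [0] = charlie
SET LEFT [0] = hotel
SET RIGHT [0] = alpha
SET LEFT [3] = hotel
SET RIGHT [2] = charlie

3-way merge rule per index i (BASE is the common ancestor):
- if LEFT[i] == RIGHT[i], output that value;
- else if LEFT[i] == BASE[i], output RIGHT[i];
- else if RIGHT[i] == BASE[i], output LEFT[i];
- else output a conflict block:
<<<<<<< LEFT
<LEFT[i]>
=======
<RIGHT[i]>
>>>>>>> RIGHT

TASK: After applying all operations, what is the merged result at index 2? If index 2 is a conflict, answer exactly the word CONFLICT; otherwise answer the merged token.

Answer: CONFLICT

Derivation:
Final LEFT:  [hotel, delta, echo, hotel, bravo, delta]
Final RIGHT: [alpha, delta, charlie, bravo, bravo, delta]
i=0: L=hotel=BASE, R=alpha -> take RIGHT -> alpha
i=1: L=delta R=delta -> agree -> delta
i=2: BASE=delta L=echo R=charlie all differ -> CONFLICT
i=3: L=hotel, R=bravo=BASE -> take LEFT -> hotel
i=4: L=bravo R=bravo -> agree -> bravo
i=5: L=delta R=delta -> agree -> delta
Index 2 -> CONFLICT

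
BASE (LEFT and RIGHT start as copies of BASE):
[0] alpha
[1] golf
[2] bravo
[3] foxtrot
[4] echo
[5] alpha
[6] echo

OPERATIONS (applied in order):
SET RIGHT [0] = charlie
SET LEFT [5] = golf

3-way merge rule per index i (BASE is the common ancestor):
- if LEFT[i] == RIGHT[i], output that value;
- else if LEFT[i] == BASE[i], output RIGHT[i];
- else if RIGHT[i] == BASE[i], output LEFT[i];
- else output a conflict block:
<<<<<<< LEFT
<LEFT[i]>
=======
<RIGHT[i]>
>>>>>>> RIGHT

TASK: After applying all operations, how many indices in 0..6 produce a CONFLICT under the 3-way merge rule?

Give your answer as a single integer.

Answer: 0

Derivation:
Final LEFT:  [alpha, golf, bravo, foxtrot, echo, golf, echo]
Final RIGHT: [charlie, golf, bravo, foxtrot, echo, alpha, echo]
i=0: L=alpha=BASE, R=charlie -> take RIGHT -> charlie
i=1: L=golf R=golf -> agree -> golf
i=2: L=bravo R=bravo -> agree -> bravo
i=3: L=foxtrot R=foxtrot -> agree -> foxtrot
i=4: L=echo R=echo -> agree -> echo
i=5: L=golf, R=alpha=BASE -> take LEFT -> golf
i=6: L=echo R=echo -> agree -> echo
Conflict count: 0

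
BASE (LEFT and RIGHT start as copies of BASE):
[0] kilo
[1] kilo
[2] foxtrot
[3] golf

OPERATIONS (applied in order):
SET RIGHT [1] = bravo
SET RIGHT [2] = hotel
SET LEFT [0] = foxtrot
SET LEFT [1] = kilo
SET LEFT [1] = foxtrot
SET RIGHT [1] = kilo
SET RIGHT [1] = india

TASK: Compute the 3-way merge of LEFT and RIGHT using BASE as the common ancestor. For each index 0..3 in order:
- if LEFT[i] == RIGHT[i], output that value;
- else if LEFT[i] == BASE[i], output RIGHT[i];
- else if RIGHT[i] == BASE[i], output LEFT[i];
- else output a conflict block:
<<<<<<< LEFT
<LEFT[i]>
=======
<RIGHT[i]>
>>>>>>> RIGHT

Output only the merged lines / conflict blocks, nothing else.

Answer: foxtrot
<<<<<<< LEFT
foxtrot
=======
india
>>>>>>> RIGHT
hotel
golf

Derivation:
Final LEFT:  [foxtrot, foxtrot, foxtrot, golf]
Final RIGHT: [kilo, india, hotel, golf]
i=0: L=foxtrot, R=kilo=BASE -> take LEFT -> foxtrot
i=1: BASE=kilo L=foxtrot R=india all differ -> CONFLICT
i=2: L=foxtrot=BASE, R=hotel -> take RIGHT -> hotel
i=3: L=golf R=golf -> agree -> golf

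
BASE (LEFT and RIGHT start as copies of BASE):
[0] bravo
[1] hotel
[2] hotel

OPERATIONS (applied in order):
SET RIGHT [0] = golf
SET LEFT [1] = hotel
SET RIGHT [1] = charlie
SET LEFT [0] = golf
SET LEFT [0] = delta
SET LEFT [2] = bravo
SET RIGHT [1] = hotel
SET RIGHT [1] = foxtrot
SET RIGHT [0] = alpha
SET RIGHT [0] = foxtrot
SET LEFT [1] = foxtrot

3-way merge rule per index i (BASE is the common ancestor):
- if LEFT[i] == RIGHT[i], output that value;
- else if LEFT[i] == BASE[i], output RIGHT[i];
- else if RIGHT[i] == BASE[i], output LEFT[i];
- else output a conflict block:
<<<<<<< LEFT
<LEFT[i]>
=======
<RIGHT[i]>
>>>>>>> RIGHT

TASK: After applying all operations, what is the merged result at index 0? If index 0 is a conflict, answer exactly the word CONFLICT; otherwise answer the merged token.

Answer: CONFLICT

Derivation:
Final LEFT:  [delta, foxtrot, bravo]
Final RIGHT: [foxtrot, foxtrot, hotel]
i=0: BASE=bravo L=delta R=foxtrot all differ -> CONFLICT
i=1: L=foxtrot R=foxtrot -> agree -> foxtrot
i=2: L=bravo, R=hotel=BASE -> take LEFT -> bravo
Index 0 -> CONFLICT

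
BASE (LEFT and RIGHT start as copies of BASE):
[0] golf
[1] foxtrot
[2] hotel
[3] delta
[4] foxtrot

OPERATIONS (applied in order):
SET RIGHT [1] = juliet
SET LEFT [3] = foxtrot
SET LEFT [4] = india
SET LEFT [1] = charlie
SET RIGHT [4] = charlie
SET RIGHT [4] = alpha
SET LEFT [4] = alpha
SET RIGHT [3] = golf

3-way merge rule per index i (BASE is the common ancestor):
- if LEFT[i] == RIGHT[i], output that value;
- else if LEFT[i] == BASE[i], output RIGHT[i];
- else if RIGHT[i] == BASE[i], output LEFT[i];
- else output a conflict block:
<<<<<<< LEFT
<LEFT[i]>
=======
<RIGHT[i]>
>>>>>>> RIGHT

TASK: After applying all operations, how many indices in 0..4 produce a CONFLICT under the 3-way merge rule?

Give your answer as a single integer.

Answer: 2

Derivation:
Final LEFT:  [golf, charlie, hotel, foxtrot, alpha]
Final RIGHT: [golf, juliet, hotel, golf, alpha]
i=0: L=golf R=golf -> agree -> golf
i=1: BASE=foxtrot L=charlie R=juliet all differ -> CONFLICT
i=2: L=hotel R=hotel -> agree -> hotel
i=3: BASE=delta L=foxtrot R=golf all differ -> CONFLICT
i=4: L=alpha R=alpha -> agree -> alpha
Conflict count: 2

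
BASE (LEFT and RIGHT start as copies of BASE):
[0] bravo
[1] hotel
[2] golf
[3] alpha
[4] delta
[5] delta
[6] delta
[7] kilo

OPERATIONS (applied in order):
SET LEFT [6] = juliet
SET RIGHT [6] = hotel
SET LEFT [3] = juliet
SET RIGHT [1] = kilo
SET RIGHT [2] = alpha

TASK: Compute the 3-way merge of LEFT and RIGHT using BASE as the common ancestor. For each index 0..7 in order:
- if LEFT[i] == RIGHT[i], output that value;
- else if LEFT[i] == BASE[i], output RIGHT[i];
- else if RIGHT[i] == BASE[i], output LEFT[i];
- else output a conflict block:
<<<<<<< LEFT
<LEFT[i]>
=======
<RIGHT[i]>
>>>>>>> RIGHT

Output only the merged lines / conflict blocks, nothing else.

Answer: bravo
kilo
alpha
juliet
delta
delta
<<<<<<< LEFT
juliet
=======
hotel
>>>>>>> RIGHT
kilo

Derivation:
Final LEFT:  [bravo, hotel, golf, juliet, delta, delta, juliet, kilo]
Final RIGHT: [bravo, kilo, alpha, alpha, delta, delta, hotel, kilo]
i=0: L=bravo R=bravo -> agree -> bravo
i=1: L=hotel=BASE, R=kilo -> take RIGHT -> kilo
i=2: L=golf=BASE, R=alpha -> take RIGHT -> alpha
i=3: L=juliet, R=alpha=BASE -> take LEFT -> juliet
i=4: L=delta R=delta -> agree -> delta
i=5: L=delta R=delta -> agree -> delta
i=6: BASE=delta L=juliet R=hotel all differ -> CONFLICT
i=7: L=kilo R=kilo -> agree -> kilo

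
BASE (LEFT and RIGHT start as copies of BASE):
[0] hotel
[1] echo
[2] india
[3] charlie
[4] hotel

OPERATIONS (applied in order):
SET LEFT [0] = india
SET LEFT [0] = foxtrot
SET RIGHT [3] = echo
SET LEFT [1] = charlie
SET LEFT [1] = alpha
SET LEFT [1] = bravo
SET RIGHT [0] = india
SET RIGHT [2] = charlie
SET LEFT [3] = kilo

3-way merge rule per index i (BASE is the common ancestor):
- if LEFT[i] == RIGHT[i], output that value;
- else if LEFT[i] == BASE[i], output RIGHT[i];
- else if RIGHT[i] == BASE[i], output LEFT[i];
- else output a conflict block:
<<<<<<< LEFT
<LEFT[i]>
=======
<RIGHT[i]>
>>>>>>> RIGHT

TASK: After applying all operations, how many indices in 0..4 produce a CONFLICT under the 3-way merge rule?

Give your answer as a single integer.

Answer: 2

Derivation:
Final LEFT:  [foxtrot, bravo, india, kilo, hotel]
Final RIGHT: [india, echo, charlie, echo, hotel]
i=0: BASE=hotel L=foxtrot R=india all differ -> CONFLICT
i=1: L=bravo, R=echo=BASE -> take LEFT -> bravo
i=2: L=india=BASE, R=charlie -> take RIGHT -> charlie
i=3: BASE=charlie L=kilo R=echo all differ -> CONFLICT
i=4: L=hotel R=hotel -> agree -> hotel
Conflict count: 2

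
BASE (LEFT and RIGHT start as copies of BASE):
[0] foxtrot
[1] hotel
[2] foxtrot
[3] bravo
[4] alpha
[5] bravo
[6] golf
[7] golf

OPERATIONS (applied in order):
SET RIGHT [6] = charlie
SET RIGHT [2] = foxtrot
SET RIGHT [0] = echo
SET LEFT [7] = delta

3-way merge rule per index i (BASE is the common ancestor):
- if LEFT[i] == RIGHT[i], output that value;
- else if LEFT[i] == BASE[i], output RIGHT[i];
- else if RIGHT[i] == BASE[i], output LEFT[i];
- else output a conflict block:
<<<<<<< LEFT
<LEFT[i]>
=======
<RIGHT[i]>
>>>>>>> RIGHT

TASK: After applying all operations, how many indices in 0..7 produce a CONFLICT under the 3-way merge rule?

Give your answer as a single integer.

Answer: 0

Derivation:
Final LEFT:  [foxtrot, hotel, foxtrot, bravo, alpha, bravo, golf, delta]
Final RIGHT: [echo, hotel, foxtrot, bravo, alpha, bravo, charlie, golf]
i=0: L=foxtrot=BASE, R=echo -> take RIGHT -> echo
i=1: L=hotel R=hotel -> agree -> hotel
i=2: L=foxtrot R=foxtrot -> agree -> foxtrot
i=3: L=bravo R=bravo -> agree -> bravo
i=4: L=alpha R=alpha -> agree -> alpha
i=5: L=bravo R=bravo -> agree -> bravo
i=6: L=golf=BASE, R=charlie -> take RIGHT -> charlie
i=7: L=delta, R=golf=BASE -> take LEFT -> delta
Conflict count: 0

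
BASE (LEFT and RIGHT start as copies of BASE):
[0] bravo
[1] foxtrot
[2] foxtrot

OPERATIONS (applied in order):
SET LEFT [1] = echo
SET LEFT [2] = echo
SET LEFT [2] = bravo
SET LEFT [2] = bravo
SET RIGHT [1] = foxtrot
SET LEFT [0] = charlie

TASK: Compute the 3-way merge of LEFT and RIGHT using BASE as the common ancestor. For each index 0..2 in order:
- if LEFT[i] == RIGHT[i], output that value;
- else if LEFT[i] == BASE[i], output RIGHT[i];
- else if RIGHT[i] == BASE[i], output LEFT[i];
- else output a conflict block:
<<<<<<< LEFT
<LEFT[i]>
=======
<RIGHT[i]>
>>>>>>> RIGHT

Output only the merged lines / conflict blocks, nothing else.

Answer: charlie
echo
bravo

Derivation:
Final LEFT:  [charlie, echo, bravo]
Final RIGHT: [bravo, foxtrot, foxtrot]
i=0: L=charlie, R=bravo=BASE -> take LEFT -> charlie
i=1: L=echo, R=foxtrot=BASE -> take LEFT -> echo
i=2: L=bravo, R=foxtrot=BASE -> take LEFT -> bravo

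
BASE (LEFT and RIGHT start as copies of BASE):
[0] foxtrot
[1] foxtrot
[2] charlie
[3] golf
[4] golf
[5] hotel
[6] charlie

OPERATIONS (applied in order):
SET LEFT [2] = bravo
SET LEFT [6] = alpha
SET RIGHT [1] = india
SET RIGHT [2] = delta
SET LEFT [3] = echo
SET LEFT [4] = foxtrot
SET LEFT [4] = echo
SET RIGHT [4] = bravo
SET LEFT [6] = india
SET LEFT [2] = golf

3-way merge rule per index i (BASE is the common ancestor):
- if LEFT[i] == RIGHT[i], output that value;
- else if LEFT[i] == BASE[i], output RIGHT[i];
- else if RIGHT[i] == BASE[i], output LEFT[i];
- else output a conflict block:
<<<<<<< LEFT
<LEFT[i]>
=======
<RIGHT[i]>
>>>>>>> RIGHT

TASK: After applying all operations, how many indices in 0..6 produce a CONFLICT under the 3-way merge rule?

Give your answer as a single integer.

Final LEFT:  [foxtrot, foxtrot, golf, echo, echo, hotel, india]
Final RIGHT: [foxtrot, india, delta, golf, bravo, hotel, charlie]
i=0: L=foxtrot R=foxtrot -> agree -> foxtrot
i=1: L=foxtrot=BASE, R=india -> take RIGHT -> india
i=2: BASE=charlie L=golf R=delta all differ -> CONFLICT
i=3: L=echo, R=golf=BASE -> take LEFT -> echo
i=4: BASE=golf L=echo R=bravo all differ -> CONFLICT
i=5: L=hotel R=hotel -> agree -> hotel
i=6: L=india, R=charlie=BASE -> take LEFT -> india
Conflict count: 2

Answer: 2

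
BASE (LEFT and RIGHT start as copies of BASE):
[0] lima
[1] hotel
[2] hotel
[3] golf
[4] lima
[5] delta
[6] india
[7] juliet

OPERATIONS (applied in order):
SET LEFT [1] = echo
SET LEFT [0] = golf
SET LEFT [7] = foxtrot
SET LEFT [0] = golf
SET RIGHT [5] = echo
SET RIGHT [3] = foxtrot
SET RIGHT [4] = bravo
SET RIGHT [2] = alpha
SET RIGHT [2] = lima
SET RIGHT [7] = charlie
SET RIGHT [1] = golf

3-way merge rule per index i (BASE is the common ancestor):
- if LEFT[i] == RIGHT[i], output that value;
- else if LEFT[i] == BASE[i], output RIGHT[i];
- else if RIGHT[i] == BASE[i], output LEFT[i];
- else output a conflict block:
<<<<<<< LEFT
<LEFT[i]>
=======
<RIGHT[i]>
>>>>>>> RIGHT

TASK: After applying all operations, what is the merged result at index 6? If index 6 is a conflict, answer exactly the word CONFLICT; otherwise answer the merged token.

Final LEFT:  [golf, echo, hotel, golf, lima, delta, india, foxtrot]
Final RIGHT: [lima, golf, lima, foxtrot, bravo, echo, india, charlie]
i=0: L=golf, R=lima=BASE -> take LEFT -> golf
i=1: BASE=hotel L=echo R=golf all differ -> CONFLICT
i=2: L=hotel=BASE, R=lima -> take RIGHT -> lima
i=3: L=golf=BASE, R=foxtrot -> take RIGHT -> foxtrot
i=4: L=lima=BASE, R=bravo -> take RIGHT -> bravo
i=5: L=delta=BASE, R=echo -> take RIGHT -> echo
i=6: L=india R=india -> agree -> india
i=7: BASE=juliet L=foxtrot R=charlie all differ -> CONFLICT
Index 6 -> india

Answer: india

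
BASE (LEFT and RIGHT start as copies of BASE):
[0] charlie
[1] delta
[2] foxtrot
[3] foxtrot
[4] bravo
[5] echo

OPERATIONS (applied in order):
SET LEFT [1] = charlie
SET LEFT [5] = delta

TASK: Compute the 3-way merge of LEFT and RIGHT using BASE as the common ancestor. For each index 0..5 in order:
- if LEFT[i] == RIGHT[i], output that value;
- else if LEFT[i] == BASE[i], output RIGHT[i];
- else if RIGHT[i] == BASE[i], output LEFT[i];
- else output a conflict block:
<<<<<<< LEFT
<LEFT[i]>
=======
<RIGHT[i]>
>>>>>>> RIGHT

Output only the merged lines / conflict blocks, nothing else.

Final LEFT:  [charlie, charlie, foxtrot, foxtrot, bravo, delta]
Final RIGHT: [charlie, delta, foxtrot, foxtrot, bravo, echo]
i=0: L=charlie R=charlie -> agree -> charlie
i=1: L=charlie, R=delta=BASE -> take LEFT -> charlie
i=2: L=foxtrot R=foxtrot -> agree -> foxtrot
i=3: L=foxtrot R=foxtrot -> agree -> foxtrot
i=4: L=bravo R=bravo -> agree -> bravo
i=5: L=delta, R=echo=BASE -> take LEFT -> delta

Answer: charlie
charlie
foxtrot
foxtrot
bravo
delta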